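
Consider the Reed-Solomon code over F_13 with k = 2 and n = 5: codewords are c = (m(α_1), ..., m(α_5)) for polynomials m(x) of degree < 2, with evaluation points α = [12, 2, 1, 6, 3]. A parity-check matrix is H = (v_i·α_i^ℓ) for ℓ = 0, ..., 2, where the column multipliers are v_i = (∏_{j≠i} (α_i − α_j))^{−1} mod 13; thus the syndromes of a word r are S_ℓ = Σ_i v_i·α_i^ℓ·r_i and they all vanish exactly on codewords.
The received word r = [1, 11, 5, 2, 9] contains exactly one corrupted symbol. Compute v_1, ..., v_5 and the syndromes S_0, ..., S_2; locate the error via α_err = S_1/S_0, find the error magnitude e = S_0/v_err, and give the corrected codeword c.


S = (9, 5, 10), error at position 2, error magnitude e = 4, c = [1, 7, 5, 2, 9].

Step 1: column multipliers v_i = (∏_{j≠i}(α_i − α_j))^{−1} mod 13.
  i = 1 (α = 12): (12−2)(12−1)(12−6)(12−3) = 10·11·6·9 = 5940 ≡ 12, so v_1 = 12^{−1} = 12 (mod 13).
  i = 2 (α = 2): (2−12)(2−1)(2−6)(2−3) = (−10)·1·(−4)·(−1) = −40 ≡ 12, so v_2 = 12^{−1} = 12 (mod 13).
  i = 3 (α = 1): (1−12)(1−2)(1−6)(1−3) = (−11)·(−1)·(−5)·(−2) = 110 ≡ 6, so v_3 = 6^{−1} = 11 (mod 13).
  i = 4 (α = 6): (6−12)(6−2)(6−1)(6−3) = (−6)·4·5·3 = −360 ≡ 4, so v_4 = 4^{−1} = 10 (mod 13).
  i = 5 (α = 3): (3−12)(3−2)(3−1)(3−6) = (−9)·1·2·(−3) = 54 ≡ 2, so v_5 = 2^{−1} = 7 (mod 13).
  v = [12, 12, 11, 10, 7].
Step 2: syndromes of r = [1, 11, 5, 2, 9] (all sums mod 13).
  S_0 = Σ v_i r_i = 12·1 + 12·11 + 11·5 + 10·2 + 7·9 = 282 ≡ 9.
  S_1 = Σ v_i α_i r_i = 12·12·1 + 12·2·11 + 11·1·5 + 10·6·2 + 7·3·9 = 772 ≡ 5.
  α_i^2 mod 13 = [1, 4, 1, 10, 9].
  S_2 = Σ v_i α_i^2 r_i = 12·1·1 + 12·4·11 + 11·1·5 + 10·10·2 + 7·9·9 = 1362 ≡ 10.
  S = (9, 5, 10) ≠ 0, so r is not a codeword (an error is present).
Step 3: locate the error. For a single error e at position i, S_ℓ = v_i·e·α_i^ℓ, so α_err = S_1/S_0.
  S_0^{−1} = 9^{−1} = 3 (mod 13), so α_err = 5·3 = 15 ≡ 2 = α_2. Error position i = 2.
  Consistency check: S_2/S_1 = 10·8 = 80 ≡ 2 = α_err ✓ (single-error assumption holds).
Step 4: error magnitude e = S_0/v_2 = S_0·∏_{j≠2}(α_2 − α_j) = 9·12 = 108 ≡ 4 (mod 13).
Step 5: correct position 2: c_2 = r_2 − e = 11 − 4 ≡ 7 (mod 13). Hence c = [1, 7, 5, 2, 9].
  Check: interpolating c through the α_i gives m(x) = 3 + 2·x (degree < 2) with m(α_i) = c_i for every i, so c is indeed a codeword.


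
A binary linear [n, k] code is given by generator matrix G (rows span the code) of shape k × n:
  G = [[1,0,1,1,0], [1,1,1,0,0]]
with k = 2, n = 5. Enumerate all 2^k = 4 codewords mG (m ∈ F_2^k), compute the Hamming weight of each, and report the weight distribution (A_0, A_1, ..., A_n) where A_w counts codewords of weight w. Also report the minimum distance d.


Weight distribution: A_0 = 1, A_2 = 1, A_3 = 2. Minimum distance d = 2.

Enumerate all 2^2 = 4 messages m ∈ F_2^2.
For each, compute codeword c = mG in F_2^5, then tally its weight.
  m = 00 → c = 00000, weight = 0.
  m = 10 → c = 10110, weight = 3.
  m = 01 → c = 11100, weight = 3.
  m = 11 → c = 01010, weight = 2.
Tally weights:
  weight 0: 1 codewords.
  weight 2: 1 codewords.
  weight 3: 2 codewords.
Minimum distance d = smallest w > 0 with A_w > 0 = 2.
Sanity: Σ A_w = 4 = 2^2 = 4 ✓.


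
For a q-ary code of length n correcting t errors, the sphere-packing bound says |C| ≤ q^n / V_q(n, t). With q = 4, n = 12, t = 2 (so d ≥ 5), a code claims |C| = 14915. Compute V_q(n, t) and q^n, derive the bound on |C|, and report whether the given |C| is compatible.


V_q(n, t) = 631, q^n = 16777216, Hamming bound = 26588, |C| = 14915 ≤ bound (satisfied).

Step 1: Compute V_q(n, t) = Σ_{j=0}^2 C(n, j) (q−1)^j.
  j = 0: C(12,0)·(3)^0 = 1·1 = 1.
  j = 1: C(12,1)·(3)^1 = 12·3 = 36.
  j = 2: C(12,2)·(3)^2 = 66·9 = 594.
  V_q(n, t) = 1 + 36 + 594 = 631.
Step 2: q^n = 4^12 = 16777216.
Step 3: Hamming bound ⌊q^n / V_q(n,t)⌋ = ⌊16777216/631⌋ = 26588.
Step 4: Compare |C| = 14915 to 26588: satisfied.
The claimed |C| lies below the Hamming bound.


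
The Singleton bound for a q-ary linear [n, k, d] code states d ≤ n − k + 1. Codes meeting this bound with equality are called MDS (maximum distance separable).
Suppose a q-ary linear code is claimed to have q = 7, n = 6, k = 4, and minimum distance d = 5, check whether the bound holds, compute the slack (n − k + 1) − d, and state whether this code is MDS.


Singleton RHS = n − k + 1 = 3, slack = -2, bound violated (no such code; not MDS).

Singleton bound: d ≤ n − k + 1.
Here n = 6, k = 4, so n − k + 1 = 3.
Given d = 5, check d ≤ 3: NO.
Slack = (n − k + 1) − d = -2.
The slack is negative: d = 5 exceeds n − k + 1 = 3 by 2, so the Singleton bound is violated and no linear [6, 4, 5]_7 code can exist. In particular it is not MDS (MDS requires d = n − k + 1 exactly).
Description: the claimed parameters are [6, 4, 5]_7; such a code would be impossible (violates the Singleton bound).


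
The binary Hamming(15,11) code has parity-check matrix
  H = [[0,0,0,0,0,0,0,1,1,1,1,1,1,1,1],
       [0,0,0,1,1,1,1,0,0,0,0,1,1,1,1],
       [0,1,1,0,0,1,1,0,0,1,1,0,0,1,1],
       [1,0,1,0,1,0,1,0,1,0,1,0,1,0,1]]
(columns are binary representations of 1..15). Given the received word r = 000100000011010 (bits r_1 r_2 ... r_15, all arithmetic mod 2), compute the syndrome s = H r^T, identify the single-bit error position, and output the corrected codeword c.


s = (1, 1, 0, 1)^T, error position = 13, corrected codeword c = 000100000011110

Compute s = H r^T mod 2 one row at a time:
  s_1 = 0 + 0 + 0 + 1 + 1 + 0 + 1 + 0 = 3 ≡ 1 (mod 2).
  s_2 = 1 + 0 + 0 + 0 + 1 + 0 + 1 + 0 = 3 ≡ 1 (mod 2).
  s_3 = 0 + 0 + 0 + 0 + 0 + 1 + 1 + 0 = 2 ≡ 0 (mod 2).
  s_4 = 0 + 0 + 0 + 0 + 0 + 1 + 0 + 0 = 1 ≡ 1 (mod 2).
s = (1, 1, 0, 1)^T — this equals column 13 of H (binary 1101), so error is at position 13.
Correct: flip bit 13 of r = 000100000011010 to get c = 000100000011110.


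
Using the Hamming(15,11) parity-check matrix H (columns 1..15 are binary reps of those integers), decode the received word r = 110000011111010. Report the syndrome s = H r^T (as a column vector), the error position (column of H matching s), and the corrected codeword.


s = (0, 0, 0, 1)^T, error position = 1, corrected codeword c = 010000011111010

Compute s = H r^T mod 2 one row at a time:
  s_1 = 1 + 1 + 1 + 1 + 1 + 0 + 1 + 0 = 6 ≡ 0 (mod 2).
  s_2 = 0 + 0 + 0 + 0 + 1 + 0 + 1 + 0 = 2 ≡ 0 (mod 2).
  s_3 = 1 + 0 + 0 + 0 + 1 + 1 + 1 + 0 = 4 ≡ 0 (mod 2).
  s_4 = 1 + 0 + 0 + 0 + 1 + 1 + 0 + 0 = 3 ≡ 1 (mod 2).
s = (0, 0, 0, 1)^T — this equals column 1 of H (binary 0001), so error is at position 1.
Correct: flip bit 1 of r = 110000011111010 to get c = 010000011111010.


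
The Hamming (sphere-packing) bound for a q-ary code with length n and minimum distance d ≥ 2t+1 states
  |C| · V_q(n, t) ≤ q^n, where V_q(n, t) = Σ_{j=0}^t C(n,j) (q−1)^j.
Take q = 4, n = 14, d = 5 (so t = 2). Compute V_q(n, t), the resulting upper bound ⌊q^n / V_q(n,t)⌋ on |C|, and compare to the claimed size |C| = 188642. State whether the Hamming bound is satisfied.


V_q(n, t) = 862, q^n = 268435456, Hamming bound = 311410, |C| = 188642 ≤ bound (satisfied).

Step 1: Compute V_q(n, t) = Σ_{j=0}^2 C(n, j) (q−1)^j.
  j = 0: C(14,0)·(3)^0 = 1·1 = 1.
  j = 1: C(14,1)·(3)^1 = 14·3 = 42.
  j = 2: C(14,2)·(3)^2 = 91·9 = 819.
  V_q(n, t) = 1 + 42 + 819 = 862.
Step 2: q^n = 4^14 = 268435456.
Step 3: Hamming bound ⌊q^n / V_q(n,t)⌋ = ⌊268435456/862⌋ = 311410.
Step 4: Compare |C| = 188642 to 311410: satisfied.
The claimed |C| lies below the Hamming bound.


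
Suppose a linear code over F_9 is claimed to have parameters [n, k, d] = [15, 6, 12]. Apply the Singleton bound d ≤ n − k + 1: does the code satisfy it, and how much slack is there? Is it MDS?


Singleton RHS = n − k + 1 = 10, slack = -2, bound violated (no such code; not MDS).

Singleton bound: d ≤ n − k + 1.
Here n = 15, k = 6, so n − k + 1 = 10.
Given d = 12, check d ≤ 10: NO.
Slack = (n − k + 1) − d = -2.
The slack is negative: d = 12 exceeds n − k + 1 = 10 by 2, so the Singleton bound is violated and no linear [15, 6, 12]_9 code can exist. In particular it is not MDS (MDS requires d = n − k + 1 exactly).
Description: the claimed parameters are [15, 6, 12]_9; such a code would be impossible (violates the Singleton bound).


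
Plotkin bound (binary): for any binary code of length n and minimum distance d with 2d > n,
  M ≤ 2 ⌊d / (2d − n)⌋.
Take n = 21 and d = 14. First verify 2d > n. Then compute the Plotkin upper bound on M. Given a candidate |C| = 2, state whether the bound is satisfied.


Plotkin bound M ≤ 4; given |C| = 2 ≤ bound (satisfied).

Check applicability: 2d = 28, n = 21.
2d − n = 7 > 0, so Plotkin applies.
Compute d/(2d−n) = 14/7 ≈ 2.0000.
⌊d/(2d−n)⌋ = 2.
Plotkin bound: M ≤ 2·2 = 4.
Given |C| = 2, check: satisfied.
This |C| is below the Plotkin bound.


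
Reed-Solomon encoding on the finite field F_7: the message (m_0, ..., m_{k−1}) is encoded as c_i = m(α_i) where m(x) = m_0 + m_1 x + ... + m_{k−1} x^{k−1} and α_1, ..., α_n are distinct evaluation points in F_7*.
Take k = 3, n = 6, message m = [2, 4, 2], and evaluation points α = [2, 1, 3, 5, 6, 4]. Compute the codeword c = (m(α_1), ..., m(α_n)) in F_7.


c = [4, 1, 4, 2, 0, 1]

Message polynomial: m(x) = 2 + 4·x + 2·x^2 (mod 7).
For each evaluation point α_i, compute m(α_i) mod 7:
  α_1 = 2: Horner steps 2 → 1 → 4, so m(2) = 4.
  α_2 = 1: Horner steps 2 → 6 → 1, so m(1) = 1.
  α_3 = 3: Horner steps 2 → 3 → 4, so m(3) = 4.
  α_4 = 5: Horner steps 2 → 0 → 2, so m(5) = 2.
  α_5 = 6: Horner steps 2 → 2 → 0, so m(6) = 0.
  α_6 = 4: Horner steps 2 → 5 → 1, so m(4) = 1.
Codeword c = [4, 1, 4, 2, 0, 1] ∈ F_7^6.


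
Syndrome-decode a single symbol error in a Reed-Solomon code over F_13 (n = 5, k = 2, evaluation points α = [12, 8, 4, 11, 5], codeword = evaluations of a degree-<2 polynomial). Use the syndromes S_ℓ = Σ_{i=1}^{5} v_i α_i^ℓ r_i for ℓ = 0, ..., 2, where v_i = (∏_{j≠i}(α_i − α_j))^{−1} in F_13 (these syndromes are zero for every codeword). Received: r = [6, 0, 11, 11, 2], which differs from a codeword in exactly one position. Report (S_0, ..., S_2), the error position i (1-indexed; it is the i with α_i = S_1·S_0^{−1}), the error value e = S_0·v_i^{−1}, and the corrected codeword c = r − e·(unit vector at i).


S = (10, 1, 4), error at position 3, error magnitude e = 4, c = [6, 0, 7, 11, 2].

Step 1: column multipliers v_i = (∏_{j≠i}(α_i − α_j))^{−1} mod 13.
  i = 1 (α = 12): (12−8)(12−4)(12−11)(12−5) = 4·8·1·7 = 224 ≡ 3, so v_1 = 3^{−1} = 9 (mod 13).
  i = 2 (α = 8): (8−12)(8−4)(8−11)(8−5) = (−4)·4·(−3)·3 = 144 ≡ 1, so v_2 = 1^{−1} = 1 (mod 13).
  i = 3 (α = 4): (4−12)(4−8)(4−11)(4−5) = (−8)·(−4)·(−7)·(−1) = 224 ≡ 3, so v_3 = 3^{−1} = 9 (mod 13).
  i = 4 (α = 11): (11−12)(11−8)(11−4)(11−5) = (−1)·3·7·6 = −126 ≡ 4, so v_4 = 4^{−1} = 10 (mod 13).
  i = 5 (α = 5): (5−12)(5−8)(5−4)(5−11) = (−7)·(−3)·1·(−6) = −126 ≡ 4, so v_5 = 4^{−1} = 10 (mod 13).
  v = [9, 1, 9, 10, 10].
Step 2: syndromes of r = [6, 0, 11, 11, 2] (all sums mod 13).
  S_0 = Σ v_i r_i = 9·6 + 1·0 + 9·11 + 10·11 + 10·2 = 283 ≡ 10.
  S_1 = Σ v_i α_i r_i = 9·12·6 + 1·8·0 + 9·4·11 + 10·11·11 + 10·5·2 = 2354 ≡ 1.
  α_i^2 mod 13 = [1, 12, 3, 4, 12].
  S_2 = Σ v_i α_i^2 r_i = 9·1·6 + 1·12·0 + 9·3·11 + 10·4·11 + 10·12·2 = 1031 ≡ 4.
  S = (10, 1, 4) ≠ 0, so r is not a codeword (an error is present).
Step 3: locate the error. For a single error e at position i, S_ℓ = v_i·e·α_i^ℓ, so α_err = S_1/S_0.
  S_0^{−1} = 10^{−1} = 4 (mod 13), so α_err = 1·4 = 4 ≡ 4 = α_3. Error position i = 3.
  Consistency check: S_2/S_1 = 4·1 = 4 ≡ 4 = α_err ✓ (single-error assumption holds).
Step 4: error magnitude e = S_0/v_3 = S_0·∏_{j≠3}(α_3 − α_j) = 10·3 = 30 ≡ 4 (mod 13).
Step 5: correct position 3: c_3 = r_3 − e = 11 − 4 ≡ 7 (mod 13). Hence c = [6, 0, 7, 11, 2].
  Check: interpolating c through the α_i gives m(x) = 1 + 8·x (degree < 2) with m(α_i) = c_i for every i, so c is indeed a codeword.


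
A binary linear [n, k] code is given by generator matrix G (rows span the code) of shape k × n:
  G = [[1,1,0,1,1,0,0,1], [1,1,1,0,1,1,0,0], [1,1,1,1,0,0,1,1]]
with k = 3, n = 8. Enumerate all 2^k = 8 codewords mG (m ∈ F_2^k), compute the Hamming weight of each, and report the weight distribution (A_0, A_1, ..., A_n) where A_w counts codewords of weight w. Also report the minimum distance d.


Weight distribution: A_0 = 1, A_3 = 1, A_4 = 2, A_5 = 3, A_6 = 1. Minimum distance d = 3.

Enumerate all 2^3 = 8 messages m ∈ F_2^3.
For each, compute codeword c = mG in F_2^8, then tally its weight.
  m = 000 → c = 00000000, weight = 0.
  m = 100 → c = 11011001, weight = 5.
  m = 010 → c = 11101100, weight = 5.
  m = 110 → c = 00110101, weight = 4.
  m = 001 → c = 11110011, weight = 6.
  m = 101 → c = 00101010, weight = 3.
  m = 011 → c = 00011111, weight = 5.
  m = 111 → c = 11000110, weight = 4.
Tally weights:
  weight 0: 1 codewords.
  weight 3: 1 codewords.
  weight 4: 2 codewords.
  weight 5: 3 codewords.
  weight 6: 1 codewords.
Minimum distance d = smallest w > 0 with A_w > 0 = 3.
Sanity: Σ A_w = 8 = 2^3 = 8 ✓.


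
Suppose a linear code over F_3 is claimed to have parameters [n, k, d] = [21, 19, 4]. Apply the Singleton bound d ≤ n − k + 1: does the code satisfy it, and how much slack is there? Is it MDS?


Singleton RHS = n − k + 1 = 3, slack = -1, bound violated (no such code; not MDS).

Singleton bound: d ≤ n − k + 1.
Here n = 21, k = 19, so n − k + 1 = 3.
Given d = 4, check d ≤ 3: NO.
Slack = (n − k + 1) − d = -1.
The slack is negative: d = 4 exceeds n − k + 1 = 3 by 1, so the Singleton bound is violated and no linear [21, 19, 4]_3 code can exist. In particular it is not MDS (MDS requires d = n − k + 1 exactly).
Description: the claimed parameters are [21, 19, 4]_3; such a code would be impossible (violates the Singleton bound).


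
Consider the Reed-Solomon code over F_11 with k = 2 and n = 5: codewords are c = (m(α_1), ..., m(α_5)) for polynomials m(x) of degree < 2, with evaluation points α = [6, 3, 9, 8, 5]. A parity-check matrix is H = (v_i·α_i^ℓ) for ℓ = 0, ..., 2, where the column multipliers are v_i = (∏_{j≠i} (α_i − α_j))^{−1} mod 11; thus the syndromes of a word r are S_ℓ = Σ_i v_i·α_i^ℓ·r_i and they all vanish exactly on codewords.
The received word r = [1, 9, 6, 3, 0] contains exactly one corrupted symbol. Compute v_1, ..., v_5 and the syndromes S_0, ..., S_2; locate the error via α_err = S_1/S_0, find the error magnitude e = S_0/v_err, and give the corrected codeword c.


S = (4, 3, 5), error at position 3, error magnitude e = 2, c = [1, 9, 4, 3, 0].

Step 1: column multipliers v_i = (∏_{j≠i}(α_i − α_j))^{−1} mod 11.
  i = 1 (α = 6): (6−3)(6−9)(6−8)(6−5) = 3·(−3)·(−2)·1 = 18 ≡ 7, so v_1 = 7^{−1} = 8 (mod 11).
  i = 2 (α = 3): (3−6)(3−9)(3−8)(3−5) = (−3)·(−6)·(−5)·(−2) = 180 ≡ 4, so v_2 = 4^{−1} = 3 (mod 11).
  i = 3 (α = 9): (9−6)(9−3)(9−8)(9−5) = 3·6·1·4 = 72 ≡ 6, so v_3 = 6^{−1} = 2 (mod 11).
  i = 4 (α = 8): (8−6)(8−3)(8−9)(8−5) = 2·5·(−1)·3 = −30 ≡ 3, so v_4 = 3^{−1} = 4 (mod 11).
  i = 5 (α = 5): (5−6)(5−3)(5−9)(5−8) = (−1)·2·(−4)·(−3) = −24 ≡ 9, so v_5 = 9^{−1} = 5 (mod 11).
  v = [8, 3, 2, 4, 5].
Step 2: syndromes of r = [1, 9, 6, 3, 0] (all sums mod 11).
  S_0 = Σ v_i r_i = 8·1 + 3·9 + 2·6 + 4·3 + 5·0 = 59 ≡ 4.
  S_1 = Σ v_i α_i r_i = 8·6·1 + 3·3·9 + 2·9·6 + 4·8·3 + 5·5·0 = 333 ≡ 3.
  α_i^2 mod 11 = [3, 9, 4, 9, 3].
  S_2 = Σ v_i α_i^2 r_i = 8·3·1 + 3·9·9 + 2·4·6 + 4·9·3 + 5·3·0 = 423 ≡ 5.
  S = (4, 3, 5) ≠ 0, so r is not a codeword (an error is present).
Step 3: locate the error. For a single error e at position i, S_ℓ = v_i·e·α_i^ℓ, so α_err = S_1/S_0.
  S_0^{−1} = 4^{−1} = 3 (mod 11), so α_err = 3·3 = 9 ≡ 9 = α_3. Error position i = 3.
  Consistency check: S_2/S_1 = 5·4 = 20 ≡ 9 = α_err ✓ (single-error assumption holds).
Step 4: error magnitude e = S_0/v_3 = S_0·∏_{j≠3}(α_3 − α_j) = 4·6 = 24 ≡ 2 (mod 11).
Step 5: correct position 3: c_3 = r_3 − e = 6 − 2 ≡ 4 (mod 11). Hence c = [1, 9, 4, 3, 0].
  Check: interpolating c through the α_i gives m(x) = 6 + 1·x (degree < 2) with m(α_i) = c_i for every i, so c is indeed a codeword.


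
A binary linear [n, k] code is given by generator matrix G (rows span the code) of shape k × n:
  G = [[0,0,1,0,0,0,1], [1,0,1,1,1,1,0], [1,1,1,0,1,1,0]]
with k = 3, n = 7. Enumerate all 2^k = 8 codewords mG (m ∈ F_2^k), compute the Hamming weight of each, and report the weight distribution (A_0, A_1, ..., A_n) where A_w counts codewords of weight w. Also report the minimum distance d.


Weight distribution: A_0 = 1, A_2 = 2, A_4 = 1, A_5 = 4. Minimum distance d = 2.

Enumerate all 2^3 = 8 messages m ∈ F_2^3.
For each, compute codeword c = mG in F_2^7, then tally its weight.
  m = 000 → c = 0000000, weight = 0.
  m = 100 → c = 0010001, weight = 2.
  m = 010 → c = 1011110, weight = 5.
  m = 110 → c = 1001111, weight = 5.
  m = 001 → c = 1110110, weight = 5.
  m = 101 → c = 1100111, weight = 5.
  m = 011 → c = 0101000, weight = 2.
  m = 111 → c = 0111001, weight = 4.
Tally weights:
  weight 0: 1 codewords.
  weight 2: 2 codewords.
  weight 4: 1 codewords.
  weight 5: 4 codewords.
Minimum distance d = smallest w > 0 with A_w > 0 = 2.
Sanity: Σ A_w = 8 = 2^3 = 8 ✓.


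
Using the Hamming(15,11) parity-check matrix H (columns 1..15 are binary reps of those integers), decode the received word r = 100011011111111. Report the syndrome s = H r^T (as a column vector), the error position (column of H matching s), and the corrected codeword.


s = (0, 0, 1, 0)^T, error position = 2, corrected codeword c = 110011011111111

Compute s = H r^T mod 2 one row at a time:
  s_1 = 1 + 1 + 1 + 1 + 1 + 1 + 1 + 1 = 8 ≡ 0 (mod 2).
  s_2 = 0 + 1 + 1 + 0 + 1 + 1 + 1 + 1 = 6 ≡ 0 (mod 2).
  s_3 = 0 + 0 + 1 + 0 + 1 + 1 + 1 + 1 = 5 ≡ 1 (mod 2).
  s_4 = 1 + 0 + 1 + 0 + 1 + 1 + 1 + 1 = 6 ≡ 0 (mod 2).
s = (0, 0, 1, 0)^T — this equals column 2 of H (binary 0010), so error is at position 2.
Correct: flip bit 2 of r = 100011011111111 to get c = 110011011111111.


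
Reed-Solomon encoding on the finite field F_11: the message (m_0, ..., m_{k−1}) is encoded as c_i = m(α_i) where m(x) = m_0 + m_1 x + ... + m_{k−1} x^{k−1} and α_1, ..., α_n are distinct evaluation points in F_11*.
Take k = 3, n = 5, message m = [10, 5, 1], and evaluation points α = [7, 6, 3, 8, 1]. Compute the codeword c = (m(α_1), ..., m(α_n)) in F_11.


c = [6, 10, 1, 4, 5]

Message polynomial: m(x) = 10 + 5·x + 1·x^2 (mod 11).
For each evaluation point α_i, compute m(α_i) mod 11:
  α_1 = 7: Horner steps 1 → 1 → 6, so m(7) = 6.
  α_2 = 6: Horner steps 1 → 0 → 10, so m(6) = 10.
  α_3 = 3: Horner steps 1 → 8 → 1, so m(3) = 1.
  α_4 = 8: Horner steps 1 → 2 → 4, so m(8) = 4.
  α_5 = 1: Horner steps 1 → 6 → 5, so m(1) = 5.
Codeword c = [6, 10, 1, 4, 5] ∈ F_11^5.


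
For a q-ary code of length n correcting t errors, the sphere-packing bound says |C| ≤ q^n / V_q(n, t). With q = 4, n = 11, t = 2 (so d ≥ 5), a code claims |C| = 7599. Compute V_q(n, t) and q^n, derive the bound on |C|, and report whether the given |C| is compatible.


V_q(n, t) = 529, q^n = 4194304, Hamming bound = 7928, |C| = 7599 ≤ bound (satisfied).

Step 1: Compute V_q(n, t) = Σ_{j=0}^2 C(n, j) (q−1)^j.
  j = 0: C(11,0)·(3)^0 = 1·1 = 1.
  j = 1: C(11,1)·(3)^1 = 11·3 = 33.
  j = 2: C(11,2)·(3)^2 = 55·9 = 495.
  V_q(n, t) = 1 + 33 + 495 = 529.
Step 2: q^n = 4^11 = 4194304.
Step 3: Hamming bound ⌊q^n / V_q(n,t)⌋ = ⌊4194304/529⌋ = 7928.
Step 4: Compare |C| = 7599 to 7928: satisfied.
The claimed |C| lies below the Hamming bound.


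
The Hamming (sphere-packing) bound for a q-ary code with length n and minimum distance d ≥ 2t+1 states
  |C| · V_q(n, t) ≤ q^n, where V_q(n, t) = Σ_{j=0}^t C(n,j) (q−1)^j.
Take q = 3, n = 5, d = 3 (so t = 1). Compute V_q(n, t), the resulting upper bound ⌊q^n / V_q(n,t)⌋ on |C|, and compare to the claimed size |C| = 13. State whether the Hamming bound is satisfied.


V_q(n, t) = 11, q^n = 243, Hamming bound = 22, |C| = 13 ≤ bound (satisfied).

Step 1: Compute V_q(n, t) = Σ_{j=0}^1 C(n, j) (q−1)^j.
  j = 0: C(5,0)·(2)^0 = 1·1 = 1.
  j = 1: C(5,1)·(2)^1 = 5·2 = 10.
  V_q(n, t) = 1 + 10 = 11.
Step 2: q^n = 3^5 = 243.
Step 3: Hamming bound ⌊q^n / V_q(n,t)⌋ = ⌊243/11⌋ = 22.
Step 4: Compare |C| = 13 to 22: satisfied.
The claimed |C| lies below the Hamming bound.


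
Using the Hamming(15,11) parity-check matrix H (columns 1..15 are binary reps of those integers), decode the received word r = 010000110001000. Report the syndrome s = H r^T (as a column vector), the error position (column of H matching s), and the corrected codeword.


s = (0, 0, 0, 1)^T, error position = 1, corrected codeword c = 110000110001000

Compute s = H r^T mod 2 one row at a time:
  s_1 = 1 + 0 + 0 + 0 + 1 + 0 + 0 + 0 = 2 ≡ 0 (mod 2).
  s_2 = 0 + 0 + 0 + 1 + 1 + 0 + 0 + 0 = 2 ≡ 0 (mod 2).
  s_3 = 1 + 0 + 0 + 1 + 0 + 0 + 0 + 0 = 2 ≡ 0 (mod 2).
  s_4 = 0 + 0 + 0 + 1 + 0 + 0 + 0 + 0 = 1 ≡ 1 (mod 2).
s = (0, 0, 0, 1)^T — this equals column 1 of H (binary 0001), so error is at position 1.
Correct: flip bit 1 of r = 010000110001000 to get c = 110000110001000.


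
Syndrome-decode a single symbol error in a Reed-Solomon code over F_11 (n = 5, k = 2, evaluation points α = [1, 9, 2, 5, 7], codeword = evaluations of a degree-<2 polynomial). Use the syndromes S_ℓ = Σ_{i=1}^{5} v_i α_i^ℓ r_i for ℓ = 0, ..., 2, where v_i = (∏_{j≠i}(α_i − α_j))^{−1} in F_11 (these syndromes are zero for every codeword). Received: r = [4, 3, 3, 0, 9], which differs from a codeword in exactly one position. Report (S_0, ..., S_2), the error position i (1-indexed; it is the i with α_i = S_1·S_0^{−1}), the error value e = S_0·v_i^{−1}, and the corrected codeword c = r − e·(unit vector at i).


S = (5, 1, 9), error at position 2, error magnitude e = 7, c = [4, 7, 3, 0, 9].

Step 1: column multipliers v_i = (∏_{j≠i}(α_i − α_j))^{−1} mod 11.
  i = 1 (α = 1): (1−9)(1−2)(1−5)(1−7) = (−8)·(−1)·(−4)·(−6) = 192 ≡ 5, so v_1 = 5^{−1} = 9 (mod 11).
  i = 2 (α = 9): (9−1)(9−2)(9−5)(9−7) = 8·7·4·2 = 448 ≡ 8, so v_2 = 8^{−1} = 7 (mod 11).
  i = 3 (α = 2): (2−1)(2−9)(2−5)(2−7) = 1·(−7)·(−3)·(−5) = −105 ≡ 5, so v_3 = 5^{−1} = 9 (mod 11).
  i = 4 (α = 5): (5−1)(5−9)(5−2)(5−7) = 4·(−4)·3·(−2) = 96 ≡ 8, so v_4 = 8^{−1} = 7 (mod 11).
  i = 5 (α = 7): (7−1)(7−9)(7−2)(7−5) = 6·(−2)·5·2 = −120 ≡ 1, so v_5 = 1^{−1} = 1 (mod 11).
  v = [9, 7, 9, 7, 1].
Step 2: syndromes of r = [4, 3, 3, 0, 9] (all sums mod 11).
  S_0 = Σ v_i r_i = 9·4 + 7·3 + 9·3 + 7·0 + 1·9 = 93 ≡ 5.
  S_1 = Σ v_i α_i r_i = 9·1·4 + 7·9·3 + 9·2·3 + 7·5·0 + 1·7·9 = 342 ≡ 1.
  α_i^2 mod 11 = [1, 4, 4, 3, 5].
  S_2 = Σ v_i α_i^2 r_i = 9·1·4 + 7·4·3 + 9·4·3 + 7·3·0 + 1·5·9 = 273 ≡ 9.
  S = (5, 1, 9) ≠ 0, so r is not a codeword (an error is present).
Step 3: locate the error. For a single error e at position i, S_ℓ = v_i·e·α_i^ℓ, so α_err = S_1/S_0.
  S_0^{−1} = 5^{−1} = 9 (mod 11), so α_err = 1·9 = 9 ≡ 9 = α_2. Error position i = 2.
  Consistency check: S_2/S_1 = 9·1 = 9 ≡ 9 = α_err ✓ (single-error assumption holds).
Step 4: error magnitude e = S_0/v_2 = S_0·∏_{j≠2}(α_2 − α_j) = 5·8 = 40 ≡ 7 (mod 11).
Step 5: correct position 2: c_2 = r_2 − e = 3 − 7 ≡ 7 (mod 11). Hence c = [4, 7, 3, 0, 9].
  Check: interpolating c through the α_i gives m(x) = 5 + 10·x (degree < 2) with m(α_i) = c_i for every i, so c is indeed a codeword.


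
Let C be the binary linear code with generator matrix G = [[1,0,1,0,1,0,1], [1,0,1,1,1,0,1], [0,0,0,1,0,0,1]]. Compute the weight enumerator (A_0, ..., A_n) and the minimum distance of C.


Weight distribution: A_0 = 1, A_1 = 2, A_2 = 1, A_3 = 1, A_4 = 2, A_5 = 1. Minimum distance d = 1.

Enumerate all 2^3 = 8 messages m ∈ F_2^3.
For each, compute codeword c = mG in F_2^7, then tally its weight.
  m = 000 → c = 0000000, weight = 0.
  m = 100 → c = 1010101, weight = 4.
  m = 010 → c = 1011101, weight = 5.
  m = 110 → c = 0001000, weight = 1.
  m = 001 → c = 0001001, weight = 2.
  m = 101 → c = 1011100, weight = 4.
  m = 011 → c = 1010100, weight = 3.
  m = 111 → c = 0000001, weight = 1.
Tally weights:
  weight 0: 1 codewords.
  weight 1: 2 codewords.
  weight 2: 1 codewords.
  weight 3: 1 codewords.
  weight 4: 2 codewords.
  weight 5: 1 codewords.
Minimum distance d = smallest w > 0 with A_w > 0 = 1.
Sanity: Σ A_w = 8 = 2^3 = 8 ✓.


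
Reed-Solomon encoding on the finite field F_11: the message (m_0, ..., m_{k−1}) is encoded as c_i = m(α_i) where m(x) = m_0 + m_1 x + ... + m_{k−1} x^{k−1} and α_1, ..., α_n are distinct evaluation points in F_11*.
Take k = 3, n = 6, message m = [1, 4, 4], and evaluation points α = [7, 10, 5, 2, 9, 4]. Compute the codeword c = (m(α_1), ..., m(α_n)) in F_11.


c = [5, 1, 0, 3, 9, 4]

Message polynomial: m(x) = 1 + 4·x + 4·x^2 (mod 11).
For each evaluation point α_i, compute m(α_i) mod 11:
  α_1 = 7: Horner steps 4 → 10 → 5, so m(7) = 5.
  α_2 = 10: Horner steps 4 → 0 → 1, so m(10) = 1.
  α_3 = 5: Horner steps 4 → 2 → 0, so m(5) = 0.
  α_4 = 2: Horner steps 4 → 1 → 3, so m(2) = 3.
  α_5 = 9: Horner steps 4 → 7 → 9, so m(9) = 9.
  α_6 = 4: Horner steps 4 → 9 → 4, so m(4) = 4.
Codeword c = [5, 1, 0, 3, 9, 4] ∈ F_11^6.


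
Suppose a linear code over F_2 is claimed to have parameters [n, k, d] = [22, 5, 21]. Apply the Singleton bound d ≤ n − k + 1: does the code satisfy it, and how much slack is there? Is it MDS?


Singleton RHS = n − k + 1 = 18, slack = -3, bound violated (no such code; not MDS).

Singleton bound: d ≤ n − k + 1.
Here n = 22, k = 5, so n − k + 1 = 18.
Given d = 21, check d ≤ 18: NO.
Slack = (n − k + 1) − d = -3.
The slack is negative: d = 21 exceeds n − k + 1 = 18 by 3, so the Singleton bound is violated and no linear [22, 5, 21]_2 code can exist. In particular it is not MDS (MDS requires d = n − k + 1 exactly).
Description: the claimed parameters are [22, 5, 21]_2; such a code would be impossible (violates the Singleton bound).


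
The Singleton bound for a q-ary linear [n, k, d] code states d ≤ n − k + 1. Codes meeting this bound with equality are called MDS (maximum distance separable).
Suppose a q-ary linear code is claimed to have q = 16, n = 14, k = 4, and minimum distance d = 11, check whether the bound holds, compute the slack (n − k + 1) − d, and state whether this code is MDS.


Singleton RHS = n − k + 1 = 11, slack = 0, bound satisfied, MDS.

Singleton bound: d ≤ n − k + 1.
Here n = 14, k = 4, so n − k + 1 = 11.
Given d = 11, check d ≤ 11: YES.
Slack = (n − k + 1) − d = 0.
The code is MDS (slack = 0).
Description: the claimed parameters are [14, 4, 11]_16; such a code would be MDS (meets Singleton bound).


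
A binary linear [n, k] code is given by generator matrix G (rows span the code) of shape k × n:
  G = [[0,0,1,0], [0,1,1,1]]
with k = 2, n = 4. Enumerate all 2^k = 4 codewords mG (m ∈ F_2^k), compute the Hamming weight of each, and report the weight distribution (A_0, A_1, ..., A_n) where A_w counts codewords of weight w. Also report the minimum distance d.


Weight distribution: A_0 = 1, A_1 = 1, A_2 = 1, A_3 = 1. Minimum distance d = 1.

Enumerate all 2^2 = 4 messages m ∈ F_2^2.
For each, compute codeword c = mG in F_2^4, then tally its weight.
  m = 00 → c = 0000, weight = 0.
  m = 10 → c = 0010, weight = 1.
  m = 01 → c = 0111, weight = 3.
  m = 11 → c = 0101, weight = 2.
Tally weights:
  weight 0: 1 codewords.
  weight 1: 1 codewords.
  weight 2: 1 codewords.
  weight 3: 1 codewords.
Minimum distance d = smallest w > 0 with A_w > 0 = 1.
Sanity: Σ A_w = 4 = 2^2 = 4 ✓.


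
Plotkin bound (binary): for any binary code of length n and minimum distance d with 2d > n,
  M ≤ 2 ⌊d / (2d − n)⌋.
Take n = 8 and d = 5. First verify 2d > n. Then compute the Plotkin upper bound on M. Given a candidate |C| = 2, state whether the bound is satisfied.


Plotkin bound M ≤ 4; given |C| = 2 ≤ bound (satisfied).

Check applicability: 2d = 10, n = 8.
2d − n = 2 > 0, so Plotkin applies.
Compute d/(2d−n) = 5/2 ≈ 2.5000.
⌊d/(2d−n)⌋ = 2.
Plotkin bound: M ≤ 2·2 = 4.
Given |C| = 2, check: satisfied.
This |C| is below the Plotkin bound.


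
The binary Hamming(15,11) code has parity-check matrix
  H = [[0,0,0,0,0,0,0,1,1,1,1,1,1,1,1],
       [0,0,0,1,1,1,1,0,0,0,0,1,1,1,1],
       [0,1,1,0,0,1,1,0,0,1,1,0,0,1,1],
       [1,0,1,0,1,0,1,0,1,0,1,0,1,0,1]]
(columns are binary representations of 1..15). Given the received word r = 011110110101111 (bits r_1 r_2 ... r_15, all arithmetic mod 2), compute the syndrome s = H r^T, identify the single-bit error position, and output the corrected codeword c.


s = (0, 1, 0, 1)^T, error position = 5, corrected codeword c = 011100110101111

Compute s = H r^T mod 2 one row at a time:
  s_1 = 1 + 0 + 1 + 0 + 1 + 1 + 1 + 1 = 6 ≡ 0 (mod 2).
  s_2 = 1 + 1 + 0 + 1 + 1 + 1 + 1 + 1 = 7 ≡ 1 (mod 2).
  s_3 = 1 + 1 + 0 + 1 + 1 + 0 + 1 + 1 = 6 ≡ 0 (mod 2).
  s_4 = 0 + 1 + 1 + 1 + 0 + 0 + 1 + 1 = 5 ≡ 1 (mod 2).
s = (0, 1, 0, 1)^T — this equals column 5 of H (binary 0101), so error is at position 5.
Correct: flip bit 5 of r = 011110110101111 to get c = 011100110101111.


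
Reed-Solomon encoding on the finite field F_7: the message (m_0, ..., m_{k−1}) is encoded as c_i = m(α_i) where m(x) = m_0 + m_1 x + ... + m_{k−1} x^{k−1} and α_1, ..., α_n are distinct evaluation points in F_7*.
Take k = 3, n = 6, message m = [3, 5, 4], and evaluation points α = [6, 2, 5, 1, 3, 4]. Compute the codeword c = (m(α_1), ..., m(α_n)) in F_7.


c = [2, 1, 2, 5, 5, 3]

Message polynomial: m(x) = 3 + 5·x + 4·x^2 (mod 7).
For each evaluation point α_i, compute m(α_i) mod 7:
  α_1 = 6: Horner steps 4 → 1 → 2, so m(6) = 2.
  α_2 = 2: Horner steps 4 → 6 → 1, so m(2) = 1.
  α_3 = 5: Horner steps 4 → 4 → 2, so m(5) = 2.
  α_4 = 1: Horner steps 4 → 2 → 5, so m(1) = 5.
  α_5 = 3: Horner steps 4 → 3 → 5, so m(3) = 5.
  α_6 = 4: Horner steps 4 → 0 → 3, so m(4) = 3.
Codeword c = [2, 1, 2, 5, 5, 3] ∈ F_7^6.


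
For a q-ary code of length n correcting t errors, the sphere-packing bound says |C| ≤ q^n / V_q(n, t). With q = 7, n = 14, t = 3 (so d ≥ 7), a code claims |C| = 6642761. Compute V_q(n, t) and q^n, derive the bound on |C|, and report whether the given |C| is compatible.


V_q(n, t) = 81985, q^n = 678223072849, Hamming bound = 8272526, |C| = 6642761 ≤ bound (satisfied).

Step 1: Compute V_q(n, t) = Σ_{j=0}^3 C(n, j) (q−1)^j.
  j = 0: C(14,0)·(6)^0 = 1·1 = 1.
  j = 1: C(14,1)·(6)^1 = 14·6 = 84.
  j = 2: C(14,2)·(6)^2 = 91·36 = 3276.
  j = 3: C(14,3)·(6)^3 = 364·216 = 78624.
  V_q(n, t) = 1 + 84 + 3276 + 78624 = 81985.
Step 2: q^n = 7^14 = 678223072849.
Step 3: Hamming bound ⌊q^n / V_q(n,t)⌋ = ⌊678223072849/81985⌋ = 8272526.
Step 4: Compare |C| = 6642761 to 8272526: satisfied.
The claimed |C| lies below the Hamming bound.


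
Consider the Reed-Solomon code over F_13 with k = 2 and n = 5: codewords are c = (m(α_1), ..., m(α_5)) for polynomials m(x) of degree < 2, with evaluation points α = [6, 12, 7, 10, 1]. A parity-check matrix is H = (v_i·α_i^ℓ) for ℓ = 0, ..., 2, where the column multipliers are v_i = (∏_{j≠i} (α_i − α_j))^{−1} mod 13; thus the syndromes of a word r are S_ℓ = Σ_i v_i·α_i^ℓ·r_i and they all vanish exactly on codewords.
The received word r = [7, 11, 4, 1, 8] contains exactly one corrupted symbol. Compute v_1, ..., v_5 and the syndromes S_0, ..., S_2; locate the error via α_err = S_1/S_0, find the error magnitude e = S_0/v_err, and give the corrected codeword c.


S = (8, 4, 2), error at position 3, error magnitude e = 5, c = [7, 11, 12, 1, 8].

Step 1: column multipliers v_i = (∏_{j≠i}(α_i − α_j))^{−1} mod 13.
  i = 1 (α = 6): (6−12)(6−7)(6−10)(6−1) = (−6)·(−1)·(−4)·5 = −120 ≡ 10, so v_1 = 10^{−1} = 4 (mod 13).
  i = 2 (α = 12): (12−6)(12−7)(12−10)(12−1) = 6·5·2·11 = 660 ≡ 10, so v_2 = 10^{−1} = 4 (mod 13).
  i = 3 (α = 7): (7−6)(7−12)(7−10)(7−1) = 1·(−5)·(−3)·6 = 90 ≡ 12, so v_3 = 12^{−1} = 12 (mod 13).
  i = 4 (α = 10): (10−6)(10−12)(10−7)(10−1) = 4·(−2)·3·9 = −216 ≡ 5, so v_4 = 5^{−1} = 8 (mod 13).
  i = 5 (α = 1): (1−6)(1−12)(1−7)(1−10) = (−5)·(−11)·(−6)·(−9) = 2970 ≡ 6, so v_5 = 6^{−1} = 11 (mod 13).
  v = [4, 4, 12, 8, 11].
Step 2: syndromes of r = [7, 11, 4, 1, 8] (all sums mod 13).
  S_0 = Σ v_i r_i = 4·7 + 4·11 + 12·4 + 8·1 + 11·8 = 216 ≡ 8.
  S_1 = Σ v_i α_i r_i = 4·6·7 + 4·12·11 + 12·7·4 + 8·10·1 + 11·1·8 = 1200 ≡ 4.
  α_i^2 mod 13 = [10, 1, 10, 9, 1].
  S_2 = Σ v_i α_i^2 r_i = 4·10·7 + 4·1·11 + 12·10·4 + 8·9·1 + 11·1·8 = 964 ≡ 2.
  S = (8, 4, 2) ≠ 0, so r is not a codeword (an error is present).
Step 3: locate the error. For a single error e at position i, S_ℓ = v_i·e·α_i^ℓ, so α_err = S_1/S_0.
  S_0^{−1} = 8^{−1} = 5 (mod 13), so α_err = 4·5 = 20 ≡ 7 = α_3. Error position i = 3.
  Consistency check: S_2/S_1 = 2·10 = 20 ≡ 7 = α_err ✓ (single-error assumption holds).
Step 4: error magnitude e = S_0/v_3 = S_0·∏_{j≠3}(α_3 − α_j) = 8·12 = 96 ≡ 5 (mod 13).
Step 5: correct position 3: c_3 = r_3 − e = 4 − 5 ≡ 12 (mod 13). Hence c = [7, 11, 12, 1, 8].
  Check: interpolating c through the α_i gives m(x) = 3 + 5·x (degree < 2) with m(α_i) = c_i for every i, so c is indeed a codeword.


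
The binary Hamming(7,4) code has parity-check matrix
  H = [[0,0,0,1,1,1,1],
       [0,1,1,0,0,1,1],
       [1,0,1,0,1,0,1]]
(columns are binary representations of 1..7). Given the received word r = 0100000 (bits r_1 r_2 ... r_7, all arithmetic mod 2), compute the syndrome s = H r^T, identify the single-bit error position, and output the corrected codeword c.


s = (0, 1, 0)^T, error position = 2, corrected codeword c = 0000000

Compute s = H r^T mod 2 one row at a time:
  s_1 = 0 + 0 + 0 + 0 = 0 ≡ 0 (mod 2).
  s_2 = 1 + 0 + 0 + 0 = 1 ≡ 1 (mod 2).
  s_3 = 0 + 0 + 0 + 0 = 0 ≡ 0 (mod 2).
s = (0, 1, 0)^T — this equals column 2 of H (binary 010), so error is at position 2.
Correct: flip bit 2 of r = 0100000 to get c = 0000000.


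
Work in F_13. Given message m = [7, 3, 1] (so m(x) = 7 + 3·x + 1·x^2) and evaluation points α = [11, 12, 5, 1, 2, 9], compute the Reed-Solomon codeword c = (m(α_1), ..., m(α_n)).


c = [5, 5, 8, 11, 4, 11]

Message polynomial: m(x) = 7 + 3·x + 1·x^2 (mod 13).
For each evaluation point α_i, compute m(α_i) mod 13:
  α_1 = 11: Horner steps 1 → 1 → 5, so m(11) = 5.
  α_2 = 12: Horner steps 1 → 2 → 5, so m(12) = 5.
  α_3 = 5: Horner steps 1 → 8 → 8, so m(5) = 8.
  α_4 = 1: Horner steps 1 → 4 → 11, so m(1) = 11.
  α_5 = 2: Horner steps 1 → 5 → 4, so m(2) = 4.
  α_6 = 9: Horner steps 1 → 12 → 11, so m(9) = 11.
Codeword c = [5, 5, 8, 11, 4, 11] ∈ F_13^6.


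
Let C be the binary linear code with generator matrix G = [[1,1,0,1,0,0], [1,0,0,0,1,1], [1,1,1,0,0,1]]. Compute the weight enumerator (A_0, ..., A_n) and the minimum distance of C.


Weight distribution: A_0 = 1, A_3 = 4, A_4 = 3. Minimum distance d = 3.

Enumerate all 2^3 = 8 messages m ∈ F_2^3.
For each, compute codeword c = mG in F_2^6, then tally its weight.
  m = 000 → c = 000000, weight = 0.
  m = 100 → c = 110100, weight = 3.
  m = 010 → c = 100011, weight = 3.
  m = 110 → c = 010111, weight = 4.
  m = 001 → c = 111001, weight = 4.
  m = 101 → c = 001101, weight = 3.
  m = 011 → c = 011010, weight = 3.
  m = 111 → c = 101110, weight = 4.
Tally weights:
  weight 0: 1 codewords.
  weight 3: 4 codewords.
  weight 4: 3 codewords.
Minimum distance d = smallest w > 0 with A_w > 0 = 3.
Sanity: Σ A_w = 8 = 2^3 = 8 ✓.


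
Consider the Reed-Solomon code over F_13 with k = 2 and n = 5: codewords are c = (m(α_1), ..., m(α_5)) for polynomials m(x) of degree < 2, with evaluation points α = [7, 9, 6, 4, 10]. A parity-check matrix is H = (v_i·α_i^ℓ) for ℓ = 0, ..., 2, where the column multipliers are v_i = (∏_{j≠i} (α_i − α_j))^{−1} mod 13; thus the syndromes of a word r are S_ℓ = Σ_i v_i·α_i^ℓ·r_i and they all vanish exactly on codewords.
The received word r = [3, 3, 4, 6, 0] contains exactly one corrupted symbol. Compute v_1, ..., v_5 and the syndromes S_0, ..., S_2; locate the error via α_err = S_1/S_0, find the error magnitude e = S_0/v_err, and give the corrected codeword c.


S = (6, 2, 5), error at position 2, error magnitude e = 2, c = [3, 1, 4, 6, 0].

Step 1: column multipliers v_i = (∏_{j≠i}(α_i − α_j))^{−1} mod 13.
  i = 1 (α = 7): (7−9)(7−6)(7−4)(7−10) = (−2)·1·3·(−3) = 18 ≡ 5, so v_1 = 5^{−1} = 8 (mod 13).
  i = 2 (α = 9): (9−7)(9−6)(9−4)(9−10) = 2·3·5·(−1) = −30 ≡ 9, so v_2 = 9^{−1} = 3 (mod 13).
  i = 3 (α = 6): (6−7)(6−9)(6−4)(6−10) = (−1)·(−3)·2·(−4) = −24 ≡ 2, so v_3 = 2^{−1} = 7 (mod 13).
  i = 4 (α = 4): (4−7)(4−9)(4−6)(4−10) = (−3)·(−5)·(−2)·(−6) = 180 ≡ 11, so v_4 = 11^{−1} = 6 (mod 13).
  i = 5 (α = 10): (10−7)(10−9)(10−6)(10−4) = 3·1·4·6 = 72 ≡ 7, so v_5 = 7^{−1} = 2 (mod 13).
  v = [8, 3, 7, 6, 2].
Step 2: syndromes of r = [3, 3, 4, 6, 0] (all sums mod 13).
  S_0 = Σ v_i r_i = 8·3 + 3·3 + 7·4 + 6·6 + 2·0 = 97 ≡ 6.
  S_1 = Σ v_i α_i r_i = 8·7·3 + 3·9·3 + 7·6·4 + 6·4·6 + 2·10·0 = 561 ≡ 2.
  α_i^2 mod 13 = [10, 3, 10, 3, 9].
  S_2 = Σ v_i α_i^2 r_i = 8·10·3 + 3·3·3 + 7·10·4 + 6·3·6 + 2·9·0 = 655 ≡ 5.
  S = (6, 2, 5) ≠ 0, so r is not a codeword (an error is present).
Step 3: locate the error. For a single error e at position i, S_ℓ = v_i·e·α_i^ℓ, so α_err = S_1/S_0.
  S_0^{−1} = 6^{−1} = 11 (mod 13), so α_err = 2·11 = 22 ≡ 9 = α_2. Error position i = 2.
  Consistency check: S_2/S_1 = 5·7 = 35 ≡ 9 = α_err ✓ (single-error assumption holds).
Step 4: error magnitude e = S_0/v_2 = S_0·∏_{j≠2}(α_2 − α_j) = 6·9 = 54 ≡ 2 (mod 13).
Step 5: correct position 2: c_2 = r_2 − e = 3 − 2 ≡ 1 (mod 13). Hence c = [3, 1, 4, 6, 0].
  Check: interpolating c through the α_i gives m(x) = 10 + 12·x (degree < 2) with m(α_i) = c_i for every i, so c is indeed a codeword.


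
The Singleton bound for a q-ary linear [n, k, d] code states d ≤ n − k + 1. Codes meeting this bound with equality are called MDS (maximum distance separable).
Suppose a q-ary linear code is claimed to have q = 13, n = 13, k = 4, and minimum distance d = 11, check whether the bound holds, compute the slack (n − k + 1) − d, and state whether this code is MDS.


Singleton RHS = n − k + 1 = 10, slack = -1, bound violated (no such code; not MDS).

Singleton bound: d ≤ n − k + 1.
Here n = 13, k = 4, so n − k + 1 = 10.
Given d = 11, check d ≤ 10: NO.
Slack = (n − k + 1) − d = -1.
The slack is negative: d = 11 exceeds n − k + 1 = 10 by 1, so the Singleton bound is violated and no linear [13, 4, 11]_13 code can exist. In particular it is not MDS (MDS requires d = n − k + 1 exactly).
Description: the claimed parameters are [13, 4, 11]_13; such a code would be impossible (violates the Singleton bound).


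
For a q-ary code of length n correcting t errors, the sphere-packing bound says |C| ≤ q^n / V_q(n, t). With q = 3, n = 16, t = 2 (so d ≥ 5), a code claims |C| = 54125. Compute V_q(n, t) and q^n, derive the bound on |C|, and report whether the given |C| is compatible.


V_q(n, t) = 513, q^n = 43046721, Hamming bound = 83911, |C| = 54125 ≤ bound (satisfied).

Step 1: Compute V_q(n, t) = Σ_{j=0}^2 C(n, j) (q−1)^j.
  j = 0: C(16,0)·(2)^0 = 1·1 = 1.
  j = 1: C(16,1)·(2)^1 = 16·2 = 32.
  j = 2: C(16,2)·(2)^2 = 120·4 = 480.
  V_q(n, t) = 1 + 32 + 480 = 513.
Step 2: q^n = 3^16 = 43046721.
Step 3: Hamming bound ⌊q^n / V_q(n,t)⌋ = ⌊43046721/513⌋ = 83911.
Step 4: Compare |C| = 54125 to 83911: satisfied.
The claimed |C| lies below the Hamming bound.
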